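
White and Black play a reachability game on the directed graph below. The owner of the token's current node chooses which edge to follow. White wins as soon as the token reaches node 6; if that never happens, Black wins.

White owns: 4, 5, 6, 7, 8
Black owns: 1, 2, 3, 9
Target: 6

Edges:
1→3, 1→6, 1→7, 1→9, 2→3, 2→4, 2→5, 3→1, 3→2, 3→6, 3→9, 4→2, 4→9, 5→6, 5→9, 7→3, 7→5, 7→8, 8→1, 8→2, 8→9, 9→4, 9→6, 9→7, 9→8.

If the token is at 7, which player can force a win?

A0 = {6}
A1: add {5} — 5 (White) has 5→6.
A2: add {7} — 7 (White) has 7→5.
A3 = A2; e.g. 1 (Black) can still go to 3. Fixed point.
7 ∈ A2, so White can force the target.

White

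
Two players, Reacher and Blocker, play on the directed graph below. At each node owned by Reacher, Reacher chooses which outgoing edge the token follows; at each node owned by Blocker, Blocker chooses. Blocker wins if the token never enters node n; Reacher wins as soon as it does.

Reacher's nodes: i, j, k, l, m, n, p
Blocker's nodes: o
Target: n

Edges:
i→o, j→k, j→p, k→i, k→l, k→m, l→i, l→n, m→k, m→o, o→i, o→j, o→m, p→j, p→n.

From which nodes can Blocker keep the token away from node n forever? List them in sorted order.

A0 = {n}
A1: add {l, p} — l (Reacher) has l→n; p (Reacher) has p→n.
A2: add {j, k} — j (Reacher) has j→p; k (Reacher) has k→l.
A3: add {m} — m (Reacher) has m→k.
A4 = A3; e.g. i (Reacher) has no edge into A3. Fixed point.
Reacher's attractor = {j, k, l, m, n, p}; Blocker avoids the target exactly from the complement.

i, o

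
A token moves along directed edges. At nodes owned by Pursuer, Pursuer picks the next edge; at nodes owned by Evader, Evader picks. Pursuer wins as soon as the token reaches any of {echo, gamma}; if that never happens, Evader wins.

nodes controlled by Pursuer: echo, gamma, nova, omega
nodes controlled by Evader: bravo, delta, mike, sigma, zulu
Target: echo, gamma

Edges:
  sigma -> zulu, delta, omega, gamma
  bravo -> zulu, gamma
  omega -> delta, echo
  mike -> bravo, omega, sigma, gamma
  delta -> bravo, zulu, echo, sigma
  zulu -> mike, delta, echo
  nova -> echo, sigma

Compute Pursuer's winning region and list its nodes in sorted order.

A0 = {echo, gamma}
A1: add {nova, omega} — nova (Pursuer) has nova→echo; omega (Pursuer) has omega→echo.
A2 = A1; e.g. bravo (Evader) can still go to zulu. Fixed point.
Pursuer's winning region = {echo, gamma, nova, omega}.

echo, gamma, nova, omega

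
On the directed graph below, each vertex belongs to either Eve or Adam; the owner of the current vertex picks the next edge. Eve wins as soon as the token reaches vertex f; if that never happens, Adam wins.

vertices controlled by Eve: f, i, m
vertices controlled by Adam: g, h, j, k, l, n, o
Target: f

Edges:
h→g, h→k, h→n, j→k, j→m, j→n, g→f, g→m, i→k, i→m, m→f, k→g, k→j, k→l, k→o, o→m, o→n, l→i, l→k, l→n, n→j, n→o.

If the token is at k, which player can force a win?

Adam

A0 = {f}
A1: add {m} — m (Eve) has m→f.
A2: add {g, i} — g (Adam): all of {f, m} already in; i (Eve) has i→m.
A3 = A2; e.g. h (Adam) can still go to k. Fixed point.
k never enters the attractor, so Adam can avoid the target forever.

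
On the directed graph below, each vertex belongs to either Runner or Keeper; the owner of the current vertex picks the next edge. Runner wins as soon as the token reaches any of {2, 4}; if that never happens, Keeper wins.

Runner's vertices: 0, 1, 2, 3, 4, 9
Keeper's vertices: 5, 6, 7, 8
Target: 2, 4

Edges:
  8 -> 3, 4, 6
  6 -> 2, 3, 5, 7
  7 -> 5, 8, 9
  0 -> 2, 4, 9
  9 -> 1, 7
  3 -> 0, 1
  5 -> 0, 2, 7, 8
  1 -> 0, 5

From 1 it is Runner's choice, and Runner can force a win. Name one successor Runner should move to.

0

A0 = {2, 4}
A1: add {0} — 0 (Runner) has 0→2.
A2: add {1, 3} — 1 (Runner) has 1→0; 3 (Runner) has 3→0.
A3: add {9} — 9 (Runner) has 9→1.
A4 = A3; e.g. 5 (Keeper) can still go to 7. Fixed point.
From 1, successor 0 is in the attractor (rank 1); the other successor 5 is not.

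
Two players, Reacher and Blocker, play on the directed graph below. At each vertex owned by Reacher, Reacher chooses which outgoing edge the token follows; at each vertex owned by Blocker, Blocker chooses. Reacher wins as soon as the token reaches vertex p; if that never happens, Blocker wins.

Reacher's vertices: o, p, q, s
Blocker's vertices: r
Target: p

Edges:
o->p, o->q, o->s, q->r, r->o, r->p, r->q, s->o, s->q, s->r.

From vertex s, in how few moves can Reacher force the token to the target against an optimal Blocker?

2

A0 = {p}
A1: add {o} — o (Reacher) has o→p.
A2: add {s} — s (Reacher) has s→o.
A3 = A2; e.g. q (Reacher) has no edge into A2. Fixed point.
s enters the attractor at level 2, so Reacher can force the target in 2 moves from there.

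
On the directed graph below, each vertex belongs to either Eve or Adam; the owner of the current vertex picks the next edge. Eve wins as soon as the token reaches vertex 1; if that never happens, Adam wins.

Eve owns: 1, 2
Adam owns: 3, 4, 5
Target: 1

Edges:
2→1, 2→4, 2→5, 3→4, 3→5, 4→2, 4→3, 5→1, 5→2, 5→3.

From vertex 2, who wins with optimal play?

A0 = {1}
A1: add {2} — 2 (Eve) has 2→1.
A2 = A1; e.g. 3 (Adam) can still go to 4. Fixed point.
2 ∈ A1, so Eve can force the target.

Eve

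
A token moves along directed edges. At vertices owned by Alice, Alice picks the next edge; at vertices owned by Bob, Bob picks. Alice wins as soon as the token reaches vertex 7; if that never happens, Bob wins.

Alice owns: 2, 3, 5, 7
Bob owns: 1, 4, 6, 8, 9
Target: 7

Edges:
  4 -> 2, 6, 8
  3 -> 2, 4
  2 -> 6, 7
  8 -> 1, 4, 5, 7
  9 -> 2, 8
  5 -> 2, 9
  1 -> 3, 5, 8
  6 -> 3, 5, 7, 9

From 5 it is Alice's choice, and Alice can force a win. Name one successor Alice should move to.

2

A0 = {7}
A1: add {2} — 2 (Alice) has 2→7.
A2: add {3, 5} — 3 (Alice) has 3→2; 5 (Alice) has 5→2.
A3 = A2; e.g. 1 (Bob) can still go to 8. Fixed point.
From 5, successor 2 is in the attractor (rank 1); the other successor 9 is not.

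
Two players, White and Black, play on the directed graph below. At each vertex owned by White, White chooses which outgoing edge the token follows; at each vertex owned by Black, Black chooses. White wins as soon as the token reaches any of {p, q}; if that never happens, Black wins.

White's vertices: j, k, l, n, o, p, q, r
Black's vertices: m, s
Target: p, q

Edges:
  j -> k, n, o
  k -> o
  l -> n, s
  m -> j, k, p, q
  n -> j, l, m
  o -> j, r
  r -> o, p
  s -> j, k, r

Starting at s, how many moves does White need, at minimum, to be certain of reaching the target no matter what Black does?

4

A0 = {p, q}
A1: add {r} — r (White) has r→p.
A2: add {o} — o (White) has o→r.
A3: add {j, k} — j (White) has j→o; k (White) has k→o.
A4: add {m, n, s} — m (Black): all of {j, k, p, q} already in; n (White) has n→j; s (Black): all of {j, k, r} already in.
s enters the attractor at level 4, so White can force the target in 4 moves from there.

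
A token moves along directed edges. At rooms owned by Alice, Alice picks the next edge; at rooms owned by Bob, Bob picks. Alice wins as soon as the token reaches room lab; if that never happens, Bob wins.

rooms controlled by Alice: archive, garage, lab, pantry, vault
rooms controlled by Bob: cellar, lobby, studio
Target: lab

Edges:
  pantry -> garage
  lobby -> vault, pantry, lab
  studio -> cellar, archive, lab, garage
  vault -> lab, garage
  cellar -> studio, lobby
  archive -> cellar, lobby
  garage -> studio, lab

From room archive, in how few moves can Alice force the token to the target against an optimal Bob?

4

A0 = {lab}
A1: add {garage, vault} — vault (Alice) has vault→lab; garage (Alice) has garage→lab.
A2: add {pantry} — pantry (Alice) has pantry→garage.
A3: add {lobby} — lobby (Bob): all of {vault, pantry, lab} already in.
A4: add {archive} — archive (Alice) has archive→lobby.
A5 = A4; e.g. cellar (Bob) can still go to studio. Fixed point.
archive enters the attractor at level 4, so Alice can force the target in 4 moves from there.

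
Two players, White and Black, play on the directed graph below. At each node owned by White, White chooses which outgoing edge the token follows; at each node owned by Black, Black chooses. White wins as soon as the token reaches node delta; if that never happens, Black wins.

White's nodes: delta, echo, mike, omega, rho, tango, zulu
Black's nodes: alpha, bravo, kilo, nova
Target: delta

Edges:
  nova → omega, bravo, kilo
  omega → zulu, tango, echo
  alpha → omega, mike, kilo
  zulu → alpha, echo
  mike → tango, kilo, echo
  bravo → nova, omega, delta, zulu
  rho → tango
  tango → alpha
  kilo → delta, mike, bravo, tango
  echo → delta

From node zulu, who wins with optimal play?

A0 = {delta}
A1: add {echo} — echo (White) has echo→delta.
A2: add {mike, omega, zulu} — omega (White) has omega→echo; zulu (White) has zulu→echo; mike (White) has mike→echo.
A3 = A2; e.g. nova (Black) can still go to bravo. Fixed point.
zulu ∈ A2, so White can force the target.

White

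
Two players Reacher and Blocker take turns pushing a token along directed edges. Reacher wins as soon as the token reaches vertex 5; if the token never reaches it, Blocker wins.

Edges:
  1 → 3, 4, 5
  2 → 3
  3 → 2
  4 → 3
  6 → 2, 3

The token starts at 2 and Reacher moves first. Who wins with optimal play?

Track states (vertex, player-to-move).
A0 = {(5,Reacher), (5,Blocker)}
A1: add {(1,Reacher)}.
A2 = A1; e.g. (1,Blocker) stays out. (2,Reacher) never enters ⇒ Blocker avoids the target.

Blocker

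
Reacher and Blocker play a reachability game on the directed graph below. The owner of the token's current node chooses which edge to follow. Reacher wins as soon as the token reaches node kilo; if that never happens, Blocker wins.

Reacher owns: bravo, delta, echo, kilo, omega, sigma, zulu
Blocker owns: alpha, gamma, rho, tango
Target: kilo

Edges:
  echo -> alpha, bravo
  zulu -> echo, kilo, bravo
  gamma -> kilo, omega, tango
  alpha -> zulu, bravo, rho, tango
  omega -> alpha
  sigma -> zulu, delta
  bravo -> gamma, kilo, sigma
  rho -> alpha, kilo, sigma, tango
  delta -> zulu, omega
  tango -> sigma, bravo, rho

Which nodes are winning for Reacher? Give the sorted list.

A0 = {kilo}
A1: add {bravo, zulu} — zulu (Reacher) has zulu→kilo; bravo (Reacher) has bravo→kilo.
A2: add {delta, echo, sigma} — echo (Reacher) has echo→bravo; sigma (Reacher) has sigma→zulu; delta (Reacher) has delta→zulu.
A3 = A2; e.g. gamma (Blocker) can still go to omega. Fixed point.
Reacher's winning region = {bravo, delta, echo, kilo, sigma, zulu}.

bravo, delta, echo, kilo, sigma, zulu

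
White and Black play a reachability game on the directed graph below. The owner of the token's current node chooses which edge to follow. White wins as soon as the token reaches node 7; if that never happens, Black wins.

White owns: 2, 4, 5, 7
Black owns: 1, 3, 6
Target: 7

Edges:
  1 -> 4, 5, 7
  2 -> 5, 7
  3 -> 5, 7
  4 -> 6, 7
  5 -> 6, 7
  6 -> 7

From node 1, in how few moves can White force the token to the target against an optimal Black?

2

A0 = {7}
A1: add {2, 4, 5, 6} — 2 (White) has 2→7; 4 (White) has 4→7; 5 (White) has 5→7; 6 (Black): all of {7} already in.
A2: add {1, 3} — 1 (Black): all of {4, 5, 7} already in; 3 (Black): all of {5, 7} already in.
A2 = all vertices. Fixed point.
1 enters the attractor at level 2, so White can force the target in 2 moves from there.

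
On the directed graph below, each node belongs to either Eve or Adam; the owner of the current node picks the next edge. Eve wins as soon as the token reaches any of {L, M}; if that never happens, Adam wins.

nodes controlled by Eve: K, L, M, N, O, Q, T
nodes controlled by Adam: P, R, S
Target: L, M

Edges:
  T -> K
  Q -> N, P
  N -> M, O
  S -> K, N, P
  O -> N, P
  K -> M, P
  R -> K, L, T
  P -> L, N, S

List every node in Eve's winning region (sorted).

A0 = {L, M}
A1: add {K, N} — K (Eve) has K→M; N (Eve) has N→M.
A2: add {O, Q, T} — O (Eve) has O→N; Q (Eve) has Q→N; T (Eve) has T→K.
A3: add {R} — R (Adam): all of {K, L, T} already in.
A4 = A3; e.g. P (Adam) can still go to S. Fixed point.
Eve's winning region = {K, L, M, N, O, Q, R, T}.

K, L, M, N, O, Q, R, T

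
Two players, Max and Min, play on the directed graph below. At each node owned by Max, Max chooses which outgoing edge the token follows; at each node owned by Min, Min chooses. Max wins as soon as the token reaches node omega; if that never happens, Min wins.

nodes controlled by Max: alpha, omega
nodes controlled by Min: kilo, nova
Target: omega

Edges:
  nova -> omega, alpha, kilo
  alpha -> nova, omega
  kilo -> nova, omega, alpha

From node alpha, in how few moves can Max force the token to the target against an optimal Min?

1

A0 = {omega}
A1: add {alpha} — alpha (Max) has alpha→omega.
A2 = A1; e.g. nova (Min) can still go to kilo. Fixed point.
alpha enters the attractor at level 1, so Max can force the target in 1 move from there.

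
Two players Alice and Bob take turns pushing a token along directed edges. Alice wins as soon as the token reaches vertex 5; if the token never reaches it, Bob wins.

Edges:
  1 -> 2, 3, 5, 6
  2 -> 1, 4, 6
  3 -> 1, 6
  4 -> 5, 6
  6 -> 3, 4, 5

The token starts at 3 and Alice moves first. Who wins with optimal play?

Bob

Track states (vertex, player-to-move).
A0 = {(5,Alice), (5,Bob)}
A1: add {(1,Alice), (4,Alice), (6,Alice)}.
A2: add {(2,Bob), (3,Bob), (4,Bob)}.
A3: add {(2,Alice)}.
A4 = A3; e.g. (1,Bob) stays out. (3,Alice) never enters ⇒ Bob avoids the target.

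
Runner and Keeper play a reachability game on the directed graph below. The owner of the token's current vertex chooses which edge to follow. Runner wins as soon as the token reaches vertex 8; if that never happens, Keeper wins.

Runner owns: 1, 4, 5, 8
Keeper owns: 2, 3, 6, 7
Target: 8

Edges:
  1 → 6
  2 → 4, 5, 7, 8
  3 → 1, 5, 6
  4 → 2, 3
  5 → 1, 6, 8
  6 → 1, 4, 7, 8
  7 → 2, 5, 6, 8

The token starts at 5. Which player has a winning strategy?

A0 = {8}
A1: add {5} — 5 (Runner) has 5→8.
A2 = A1; e.g. 1 (Runner) has no edge into A1. Fixed point.
5 ∈ A1, so Runner can force the target.

Runner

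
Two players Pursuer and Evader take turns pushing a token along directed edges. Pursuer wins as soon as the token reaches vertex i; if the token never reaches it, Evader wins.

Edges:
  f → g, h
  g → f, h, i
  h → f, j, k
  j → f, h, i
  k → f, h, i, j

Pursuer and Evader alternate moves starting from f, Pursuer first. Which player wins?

Track states (vertex, player-to-move).
A0 = {(i,Pursuer), (i,Evader)}
A1: add {(g,Pursuer), (j,Pursuer), (k,Pursuer)}.
A2 = A1; e.g. (f,Pursuer) stays out. (f,Pursuer) never enters ⇒ Evader avoids the target.

Evader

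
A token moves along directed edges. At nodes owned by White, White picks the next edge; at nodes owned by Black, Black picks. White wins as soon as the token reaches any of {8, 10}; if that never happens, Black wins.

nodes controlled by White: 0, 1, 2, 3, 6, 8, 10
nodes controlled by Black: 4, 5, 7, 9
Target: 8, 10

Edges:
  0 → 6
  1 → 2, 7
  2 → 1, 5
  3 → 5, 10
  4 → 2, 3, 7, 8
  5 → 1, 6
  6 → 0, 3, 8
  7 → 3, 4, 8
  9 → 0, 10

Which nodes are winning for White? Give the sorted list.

A0 = {8, 10}
A1: add {3, 6} — 3 (White) has 3→10; 6 (White) has 6→8.
A2: add {0} — 0 (White) has 0→6.
A3: add {9} — 9 (Black): all of {0, 10} already in.
A4 = A3; e.g. 1 (White) has no edge into A3. Fixed point.
White's winning region = {0, 3, 6, 8, 9, 10}.

0, 3, 6, 8, 9, 10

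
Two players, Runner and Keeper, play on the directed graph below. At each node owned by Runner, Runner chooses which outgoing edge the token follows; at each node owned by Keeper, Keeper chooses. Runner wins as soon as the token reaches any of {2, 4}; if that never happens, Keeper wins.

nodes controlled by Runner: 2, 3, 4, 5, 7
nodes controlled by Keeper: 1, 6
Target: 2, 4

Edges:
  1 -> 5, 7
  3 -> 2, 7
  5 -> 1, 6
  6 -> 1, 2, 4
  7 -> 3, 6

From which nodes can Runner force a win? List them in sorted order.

A0 = {2, 4}
A1: add {3} — 3 (Runner) has 3→2.
A2: add {7} — 7 (Runner) has 7→3.
A3 = A2; e.g. 1 (Keeper) can still go to 5. Fixed point.
Runner's winning region = {2, 3, 4, 7}.

2, 3, 4, 7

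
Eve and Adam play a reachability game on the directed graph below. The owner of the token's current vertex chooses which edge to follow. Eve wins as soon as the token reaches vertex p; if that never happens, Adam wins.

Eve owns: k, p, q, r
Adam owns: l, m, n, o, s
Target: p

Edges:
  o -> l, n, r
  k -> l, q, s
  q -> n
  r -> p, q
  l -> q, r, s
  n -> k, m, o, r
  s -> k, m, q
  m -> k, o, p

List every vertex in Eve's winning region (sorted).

p, r

A0 = {p}
A1: add {r} — r (Eve) has r→p.
A2 = A1; e.g. k (Eve) has no edge into A1. Fixed point.
Eve's winning region = {p, r}.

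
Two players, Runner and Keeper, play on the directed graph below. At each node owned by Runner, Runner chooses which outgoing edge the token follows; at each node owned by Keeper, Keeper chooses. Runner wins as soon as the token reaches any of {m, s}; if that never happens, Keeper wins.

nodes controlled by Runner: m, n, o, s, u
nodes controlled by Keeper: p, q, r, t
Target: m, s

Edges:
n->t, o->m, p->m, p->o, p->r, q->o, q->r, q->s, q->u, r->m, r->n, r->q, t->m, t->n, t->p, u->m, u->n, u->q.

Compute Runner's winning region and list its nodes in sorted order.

m, o, s, u

A0 = {m, s}
A1: add {o, u} — o (Runner) has o→m; u (Runner) has u→m.
A2 = A1; e.g. n (Runner) has no edge into A1. Fixed point.
Runner's winning region = {m, o, s, u}.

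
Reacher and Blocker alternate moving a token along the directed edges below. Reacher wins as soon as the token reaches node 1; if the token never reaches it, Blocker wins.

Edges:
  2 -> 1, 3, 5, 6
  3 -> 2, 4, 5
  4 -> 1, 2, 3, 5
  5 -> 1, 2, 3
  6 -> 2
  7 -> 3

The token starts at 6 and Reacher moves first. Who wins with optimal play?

Track states (vertex, player-to-move).
A0 = {(1,Reacher), (1,Blocker)}
A1: add {(2,Reacher), (4,Reacher), (5,Reacher)}.
A2: add {(3,Blocker), (6,Blocker)}.
A3: add {(7,Reacher)}.
A4 = A3; e.g. (2,Blocker) stays out. (6,Reacher) never enters ⇒ Blocker avoids the target.

Blocker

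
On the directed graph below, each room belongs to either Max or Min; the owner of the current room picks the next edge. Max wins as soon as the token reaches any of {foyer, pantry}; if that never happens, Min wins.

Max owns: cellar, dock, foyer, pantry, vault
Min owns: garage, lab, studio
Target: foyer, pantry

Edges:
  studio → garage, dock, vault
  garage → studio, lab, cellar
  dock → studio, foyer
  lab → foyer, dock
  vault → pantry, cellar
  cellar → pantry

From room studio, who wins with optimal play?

Min

A0 = {foyer, pantry}
A1: add {cellar, dock, vault} — dock (Max) has dock→foyer; vault (Max) has vault→pantry; cellar (Max) has cellar→pantry.
A2: add {lab} — lab (Min): all of {foyer, dock} already in.
A3 = A2; e.g. studio (Min) can still go to garage. Fixed point.
studio never enters the attractor, so Min can avoid the target forever.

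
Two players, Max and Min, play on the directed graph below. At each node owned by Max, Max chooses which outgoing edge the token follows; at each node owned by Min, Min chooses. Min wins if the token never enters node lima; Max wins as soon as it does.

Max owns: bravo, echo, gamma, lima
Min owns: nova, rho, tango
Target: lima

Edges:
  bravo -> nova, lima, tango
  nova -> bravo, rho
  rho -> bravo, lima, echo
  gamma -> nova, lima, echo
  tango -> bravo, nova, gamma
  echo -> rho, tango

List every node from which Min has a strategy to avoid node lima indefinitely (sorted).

echo, nova, rho, tango

A0 = {lima}
A1: add {bravo, gamma} — bravo (Max) has bravo→lima; gamma (Max) has gamma→lima.
A2 = A1; e.g. nova (Min) can still go to rho. Fixed point.
Max's attractor = {bravo, gamma, lima}; Min avoids the target exactly from the complement.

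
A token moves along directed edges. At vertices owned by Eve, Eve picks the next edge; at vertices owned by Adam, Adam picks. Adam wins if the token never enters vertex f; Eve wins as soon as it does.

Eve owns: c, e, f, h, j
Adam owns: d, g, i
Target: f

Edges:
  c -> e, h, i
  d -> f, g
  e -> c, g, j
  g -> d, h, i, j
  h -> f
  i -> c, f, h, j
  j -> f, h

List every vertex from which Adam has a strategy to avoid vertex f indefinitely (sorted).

d, g

A0 = {f}
A1: add {h, j} — h (Eve) has h→f; j (Eve) has j→f.
A2: add {c, e} — c (Eve) has c→h; e (Eve) has e→j.
A3: add {i} — i (Adam): all of {c, f, h, j} already in.
A4 = A3; e.g. d (Adam) can still go to g. Fixed point.
Eve's attractor = {c, e, f, h, i, j}; Adam avoids the target exactly from the complement.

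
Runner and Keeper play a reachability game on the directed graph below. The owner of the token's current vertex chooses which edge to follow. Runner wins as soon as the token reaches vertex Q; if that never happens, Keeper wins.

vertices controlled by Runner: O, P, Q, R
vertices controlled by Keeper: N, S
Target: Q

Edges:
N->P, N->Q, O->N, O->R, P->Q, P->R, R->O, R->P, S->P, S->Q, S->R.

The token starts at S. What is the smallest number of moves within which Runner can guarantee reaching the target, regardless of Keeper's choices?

3

A0 = {Q}
A1: add {P} — P (Runner) has P→Q.
A2: add {N, R} — N (Keeper): all of {P, Q} already in; R (Runner) has R→P.
A3: add {O, S} — O (Runner) has O→N; S (Keeper): all of {P, Q, R} already in.
A3 = all vertices. Fixed point.
S enters the attractor at level 3, so Runner can force the target in 3 moves from there.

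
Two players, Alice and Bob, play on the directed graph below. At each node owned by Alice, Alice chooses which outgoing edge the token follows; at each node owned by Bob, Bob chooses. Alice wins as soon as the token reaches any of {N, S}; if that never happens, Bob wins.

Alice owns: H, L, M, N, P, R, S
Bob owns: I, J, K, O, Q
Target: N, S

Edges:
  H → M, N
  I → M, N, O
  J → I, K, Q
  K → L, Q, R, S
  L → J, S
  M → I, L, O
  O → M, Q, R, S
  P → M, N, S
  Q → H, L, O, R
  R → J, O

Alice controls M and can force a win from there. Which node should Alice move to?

L

A0 = {N, S}
A1: add {H, L, P} — H (Alice) has H→N; L (Alice) has L→S; P (Alice) has P→N.
A2: add {M} — M (Alice) has M→L.
A3 = A2; e.g. I (Bob) can still go to O. Fixed point.
From M, successor L is in the attractor (rank 1); the other successors I, O are not.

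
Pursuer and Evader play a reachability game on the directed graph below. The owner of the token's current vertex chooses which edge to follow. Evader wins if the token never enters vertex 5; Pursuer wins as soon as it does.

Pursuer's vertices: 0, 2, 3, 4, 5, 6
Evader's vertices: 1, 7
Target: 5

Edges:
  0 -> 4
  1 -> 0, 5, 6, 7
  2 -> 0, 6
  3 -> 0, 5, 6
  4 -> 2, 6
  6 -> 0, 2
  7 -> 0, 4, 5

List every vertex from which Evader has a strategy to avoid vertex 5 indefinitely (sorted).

A0 = {5}
A1: add {3} — 3 (Pursuer) has 3→5.
A2 = A1; e.g. 0 (Pursuer) has no edge into A1. Fixed point.
Pursuer's attractor = {3, 5}; Evader avoids the target exactly from the complement.

0, 1, 2, 4, 6, 7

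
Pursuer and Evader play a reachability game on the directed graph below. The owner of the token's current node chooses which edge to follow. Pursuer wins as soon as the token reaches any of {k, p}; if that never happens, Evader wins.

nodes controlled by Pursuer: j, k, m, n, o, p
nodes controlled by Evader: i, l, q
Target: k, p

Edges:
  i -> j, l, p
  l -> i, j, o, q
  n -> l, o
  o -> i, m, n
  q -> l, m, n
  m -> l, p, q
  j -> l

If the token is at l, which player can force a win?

A0 = {k, p}
A1: add {m} — m (Pursuer) has m→p.
A2: add {o} — o (Pursuer) has o→m.
A3: add {n} — n (Pursuer) has n→o.
A4 = A3; e.g. i (Evader) can still go to j. Fixed point.
l never enters the attractor, so Evader can avoid the target forever.

Evader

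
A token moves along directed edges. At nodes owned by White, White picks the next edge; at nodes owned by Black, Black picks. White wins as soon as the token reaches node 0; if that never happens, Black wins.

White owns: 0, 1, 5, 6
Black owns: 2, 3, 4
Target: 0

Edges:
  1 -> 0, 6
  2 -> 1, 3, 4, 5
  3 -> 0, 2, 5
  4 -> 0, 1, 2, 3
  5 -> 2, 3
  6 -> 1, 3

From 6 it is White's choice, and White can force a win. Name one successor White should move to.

A0 = {0}
A1: add {1} — 1 (White) has 1→0.
A2: add {6} — 6 (White) has 6→1.
A3 = A2; e.g. 2 (Black) can still go to 3. Fixed point.
From 6, successor 1 is in the attractor (rank 1); the other successor 3 is not.

1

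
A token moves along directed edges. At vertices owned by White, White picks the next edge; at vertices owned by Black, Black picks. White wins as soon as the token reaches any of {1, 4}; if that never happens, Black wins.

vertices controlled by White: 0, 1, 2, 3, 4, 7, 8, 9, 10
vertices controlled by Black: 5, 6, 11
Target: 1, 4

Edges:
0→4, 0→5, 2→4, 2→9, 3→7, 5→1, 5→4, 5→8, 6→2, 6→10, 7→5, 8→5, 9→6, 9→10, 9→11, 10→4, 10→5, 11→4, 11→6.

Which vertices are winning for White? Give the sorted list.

0, 1, 2, 4, 6, 9, 10, 11

A0 = {1, 4}
A1: add {0, 2, 10} — 0 (White) has 0→4; 2 (White) has 2→4; 10 (White) has 10→4.
A2: add {6, 9} — 6 (Black): all of {2, 10} already in; 9 (White) has 9→10.
A3: add {11} — 11 (Black): all of {4, 6} already in.
A4 = A3; e.g. 3 (White) has no edge into A3. Fixed point.
White's winning region = {0, 1, 2, 4, 6, 9, 10, 11}.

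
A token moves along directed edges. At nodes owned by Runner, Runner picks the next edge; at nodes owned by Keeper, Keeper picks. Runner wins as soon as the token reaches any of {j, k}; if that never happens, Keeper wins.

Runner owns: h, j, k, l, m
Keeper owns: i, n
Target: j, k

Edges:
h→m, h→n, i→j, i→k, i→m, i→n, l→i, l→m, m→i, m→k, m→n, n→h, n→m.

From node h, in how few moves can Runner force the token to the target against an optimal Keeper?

A0 = {j, k}
A1: add {m} — m (Runner) has m→k.
A2: add {h, l} — h (Runner) has h→m; l (Runner) has l→m.
h enters the attractor at level 2, so Runner can force the target in 2 moves from there.

2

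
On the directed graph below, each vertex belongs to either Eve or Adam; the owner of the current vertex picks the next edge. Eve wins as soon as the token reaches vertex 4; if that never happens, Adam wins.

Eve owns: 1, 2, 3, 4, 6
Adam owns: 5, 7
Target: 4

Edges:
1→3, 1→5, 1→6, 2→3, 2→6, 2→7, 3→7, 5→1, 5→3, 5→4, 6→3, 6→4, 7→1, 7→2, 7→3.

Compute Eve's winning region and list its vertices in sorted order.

1, 2, 4, 6

A0 = {4}
A1: add {6} — 6 (Eve) has 6→4.
A2: add {1, 2} — 1 (Eve) has 1→6; 2 (Eve) has 2→6.
A3 = A2; e.g. 3 (Eve) has no edge into A2. Fixed point.
Eve's winning region = {1, 2, 4, 6}.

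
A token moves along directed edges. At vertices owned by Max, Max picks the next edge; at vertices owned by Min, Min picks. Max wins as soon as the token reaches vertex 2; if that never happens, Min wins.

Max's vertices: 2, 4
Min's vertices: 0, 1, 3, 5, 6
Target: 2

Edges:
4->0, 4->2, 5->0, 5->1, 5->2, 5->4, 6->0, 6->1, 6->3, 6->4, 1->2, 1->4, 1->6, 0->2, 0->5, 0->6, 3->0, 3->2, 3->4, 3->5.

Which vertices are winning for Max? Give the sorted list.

A0 = {2}
A1: add {4} — 4 (Max) has 4→2.
A2 = A1; e.g. 0 (Min) can still go to 5. Fixed point.
Max's winning region = {2, 4}.

2, 4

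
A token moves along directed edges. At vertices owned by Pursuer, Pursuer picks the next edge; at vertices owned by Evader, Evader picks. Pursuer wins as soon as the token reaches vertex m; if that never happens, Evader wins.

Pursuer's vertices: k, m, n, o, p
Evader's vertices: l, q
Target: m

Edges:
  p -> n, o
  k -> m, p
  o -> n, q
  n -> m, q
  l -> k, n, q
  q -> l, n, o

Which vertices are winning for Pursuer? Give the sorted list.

k, m, n, o, p

A0 = {m}
A1: add {k, n} — k (Pursuer) has k→m; n (Pursuer) has n→m.
A2: add {o, p} — o (Pursuer) has o→n; p (Pursuer) has p→n.
A3 = A2; e.g. l (Evader) can still go to q. Fixed point.
Pursuer's winning region = {k, m, n, o, p}.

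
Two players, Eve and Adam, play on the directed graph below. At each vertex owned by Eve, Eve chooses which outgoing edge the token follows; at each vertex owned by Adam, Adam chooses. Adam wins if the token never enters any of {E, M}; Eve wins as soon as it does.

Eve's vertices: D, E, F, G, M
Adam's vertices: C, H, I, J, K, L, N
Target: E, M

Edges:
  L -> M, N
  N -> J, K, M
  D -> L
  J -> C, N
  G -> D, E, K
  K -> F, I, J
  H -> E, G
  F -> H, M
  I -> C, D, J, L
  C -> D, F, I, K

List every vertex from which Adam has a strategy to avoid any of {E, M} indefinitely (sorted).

A0 = {E, M}
A1: add {F, G} — F (Eve) has F→M; G (Eve) has G→E.
A2: add {H} — H (Adam): all of {E, G} already in.
A3 = A2; e.g. C (Adam) can still go to D. Fixed point.
Eve's attractor = {E, F, G, H, M}; Adam avoids the target exactly from the complement.

C, D, I, J, K, L, N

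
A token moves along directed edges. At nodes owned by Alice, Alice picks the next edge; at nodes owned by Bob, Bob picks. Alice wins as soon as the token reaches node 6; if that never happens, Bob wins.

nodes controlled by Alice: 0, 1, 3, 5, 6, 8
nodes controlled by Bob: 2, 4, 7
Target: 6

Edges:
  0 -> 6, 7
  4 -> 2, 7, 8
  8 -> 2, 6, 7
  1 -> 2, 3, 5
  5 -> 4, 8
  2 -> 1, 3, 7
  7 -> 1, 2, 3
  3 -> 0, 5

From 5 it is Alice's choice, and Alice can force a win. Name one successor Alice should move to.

8

A0 = {6}
A1: add {0, 8} — 0 (Alice) has 0→6; 8 (Alice) has 8→6.
A2: add {3, 5} — 3 (Alice) has 3→0; 5 (Alice) has 5→8.
A3: add {1} — 1 (Alice) has 1→3.
A4 = A3; e.g. 2 (Bob) can still go to 7. Fixed point.
From 5, successor 8 is in the attractor (rank 1); the other successor 4 is not.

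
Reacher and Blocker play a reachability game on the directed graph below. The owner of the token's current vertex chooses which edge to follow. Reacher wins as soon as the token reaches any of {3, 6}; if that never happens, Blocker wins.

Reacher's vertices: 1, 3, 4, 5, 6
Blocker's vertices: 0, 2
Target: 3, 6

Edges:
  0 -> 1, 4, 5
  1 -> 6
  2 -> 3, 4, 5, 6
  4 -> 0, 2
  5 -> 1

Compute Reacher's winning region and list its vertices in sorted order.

A0 = {3, 6}
A1: add {1} — 1 (Reacher) has 1→6.
A2: add {5} — 5 (Reacher) has 5→1.
A3 = A2; e.g. 0 (Blocker) can still go to 4. Fixed point.
Reacher's winning region = {1, 3, 5, 6}.

1, 3, 5, 6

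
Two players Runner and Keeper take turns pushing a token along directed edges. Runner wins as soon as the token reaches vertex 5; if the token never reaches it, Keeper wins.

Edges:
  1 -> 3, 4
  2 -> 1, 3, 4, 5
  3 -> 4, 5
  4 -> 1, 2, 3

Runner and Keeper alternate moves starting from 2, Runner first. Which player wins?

Runner

Track states (vertex, player-to-move).
A0 = {(5,Runner), (5,Keeper)}
A1: add {(2,Runner), (3,Runner)}.
(2,Runner) ∈ A1 ⇒ Runner forces the target.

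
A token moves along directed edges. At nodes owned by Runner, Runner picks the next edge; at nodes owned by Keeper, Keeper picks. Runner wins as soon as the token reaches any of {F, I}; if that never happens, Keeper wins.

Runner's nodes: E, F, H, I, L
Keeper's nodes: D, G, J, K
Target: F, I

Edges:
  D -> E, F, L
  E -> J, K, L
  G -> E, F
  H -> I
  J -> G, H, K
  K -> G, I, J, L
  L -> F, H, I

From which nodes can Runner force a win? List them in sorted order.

A0 = {F, I}
A1: add {H, L} — H (Runner) has H→I; L (Runner) has L→F.
A2: add {E} — E (Runner) has E→L.
A3: add {D, G} — D (Keeper): all of {E, F, L} already in; G (Keeper): all of {E, F} already in.
A4 = A3; e.g. J (Keeper) can still go to K. Fixed point.
Runner's winning region = {D, E, F, G, H, I, L}.

D, E, F, G, H, I, L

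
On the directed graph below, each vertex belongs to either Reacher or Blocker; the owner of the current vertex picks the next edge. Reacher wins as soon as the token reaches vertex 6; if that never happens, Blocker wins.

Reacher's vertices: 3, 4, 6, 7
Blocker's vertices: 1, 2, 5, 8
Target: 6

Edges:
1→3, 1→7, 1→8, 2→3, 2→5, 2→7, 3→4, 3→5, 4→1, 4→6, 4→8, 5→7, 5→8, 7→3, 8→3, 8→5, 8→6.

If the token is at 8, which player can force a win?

Blocker

A0 = {6}
A1: add {4} — 4 (Reacher) has 4→6.
A2: add {3} — 3 (Reacher) has 3→4.
A3: add {7} — 7 (Reacher) has 7→3.
A4 = A3; e.g. 1 (Blocker) can still go to 8. Fixed point.
8 never enters the attractor, so Blocker can avoid the target forever.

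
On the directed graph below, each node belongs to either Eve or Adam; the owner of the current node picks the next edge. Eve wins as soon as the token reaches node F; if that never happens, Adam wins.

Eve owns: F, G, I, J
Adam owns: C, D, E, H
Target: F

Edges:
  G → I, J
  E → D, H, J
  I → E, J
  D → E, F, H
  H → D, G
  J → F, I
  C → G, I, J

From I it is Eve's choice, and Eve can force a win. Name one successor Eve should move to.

J

A0 = {F}
A1: add {J} — J (Eve) has J→F.
A2: add {G, I} — G (Eve) has G→J; I (Eve) has I→J.
A3: add {C} — C (Adam): all of {G, I, J} already in.
A4 = A3; e.g. D (Adam) can still go to E. Fixed point.
From I, successor J is in the attractor (rank 1); the other successor E is not.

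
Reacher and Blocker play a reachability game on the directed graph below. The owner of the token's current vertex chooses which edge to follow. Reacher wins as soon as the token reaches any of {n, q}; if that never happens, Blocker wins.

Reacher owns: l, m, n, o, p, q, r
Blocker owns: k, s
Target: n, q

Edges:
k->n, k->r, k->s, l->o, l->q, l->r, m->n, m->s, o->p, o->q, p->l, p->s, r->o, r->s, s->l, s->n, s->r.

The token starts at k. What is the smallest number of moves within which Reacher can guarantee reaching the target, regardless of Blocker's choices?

A0 = {n, q}
A1: add {l, m, o} — l (Reacher) has l→q; m (Reacher) has m→n; o (Reacher) has o→q.
A2: add {p, r} — p (Reacher) has p→l; r (Reacher) has r→o.
A3: add {s} — s (Blocker): all of {l, n, r} already in.
A4: add {k} — k (Blocker): all of {n, r, s} already in.
A4 = all vertices. Fixed point.
k enters the attractor at level 4, so Reacher can force the target in 4 moves from there.

4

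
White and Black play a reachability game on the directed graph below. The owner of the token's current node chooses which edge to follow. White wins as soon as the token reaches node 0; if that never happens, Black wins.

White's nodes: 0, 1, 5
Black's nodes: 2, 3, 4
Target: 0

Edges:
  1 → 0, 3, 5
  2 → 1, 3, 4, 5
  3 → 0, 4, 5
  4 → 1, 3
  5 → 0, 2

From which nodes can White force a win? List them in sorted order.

A0 = {0}
A1: add {1, 5} — 1 (White) has 1→0; 5 (White) has 5→0.
A2 = A1; e.g. 2 (Black) can still go to 3. Fixed point.
White's winning region = {0, 1, 5}.

0, 1, 5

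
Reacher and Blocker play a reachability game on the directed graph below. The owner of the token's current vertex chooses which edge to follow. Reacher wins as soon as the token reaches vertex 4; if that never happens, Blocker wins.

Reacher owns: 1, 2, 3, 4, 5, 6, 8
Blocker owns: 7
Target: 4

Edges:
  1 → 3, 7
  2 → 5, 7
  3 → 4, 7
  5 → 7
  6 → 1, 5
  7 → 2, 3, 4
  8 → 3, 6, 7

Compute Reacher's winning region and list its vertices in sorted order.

A0 = {4}
A1: add {3} — 3 (Reacher) has 3→4.
A2: add {1, 8} — 1 (Reacher) has 1→3; 8 (Reacher) has 8→3.
A3: add {6} — 6 (Reacher) has 6→1.
A4 = A3; e.g. 2 (Reacher) has no edge into A3. Fixed point.
Reacher's winning region = {1, 3, 4, 6, 8}.

1, 3, 4, 6, 8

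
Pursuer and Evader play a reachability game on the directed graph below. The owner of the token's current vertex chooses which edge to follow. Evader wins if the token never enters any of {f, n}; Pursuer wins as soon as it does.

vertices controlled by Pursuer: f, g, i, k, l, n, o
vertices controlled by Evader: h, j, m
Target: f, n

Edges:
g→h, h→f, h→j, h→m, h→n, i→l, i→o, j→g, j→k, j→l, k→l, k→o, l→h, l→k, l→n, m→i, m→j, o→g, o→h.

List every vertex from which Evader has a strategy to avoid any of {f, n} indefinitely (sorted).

g, h, j, m, o

A0 = {f, n}
A1: add {l} — l (Pursuer) has l→n.
A2: add {i, k} — i (Pursuer) has i→l; k (Pursuer) has k→l.
A3 = A2; e.g. g (Pursuer) has no edge into A2. Fixed point.
Pursuer's attractor = {f, i, k, l, n}; Evader avoids the target exactly from the complement.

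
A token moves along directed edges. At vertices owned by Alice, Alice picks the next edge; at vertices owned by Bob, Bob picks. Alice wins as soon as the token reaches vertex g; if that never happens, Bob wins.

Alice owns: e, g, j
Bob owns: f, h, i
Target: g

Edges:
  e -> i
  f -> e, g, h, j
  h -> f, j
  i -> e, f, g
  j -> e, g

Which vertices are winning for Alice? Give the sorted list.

g, j

A0 = {g}
A1: add {j} — j (Alice) has j→g.
A2 = A1; e.g. e (Alice) has no edge into A1. Fixed point.
Alice's winning region = {g, j}.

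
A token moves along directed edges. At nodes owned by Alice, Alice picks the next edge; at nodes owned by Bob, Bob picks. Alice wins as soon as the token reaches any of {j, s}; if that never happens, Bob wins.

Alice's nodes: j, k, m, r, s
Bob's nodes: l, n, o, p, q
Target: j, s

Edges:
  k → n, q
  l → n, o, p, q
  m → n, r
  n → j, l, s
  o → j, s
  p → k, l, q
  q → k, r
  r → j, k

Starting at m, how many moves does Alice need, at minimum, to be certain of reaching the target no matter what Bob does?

2

A0 = {j, s}
A1: add {o, r} — o (Bob): all of {j, s} already in; r (Alice) has r→j.
A2: add {m} — m (Alice) has m→r.
A3 = A2; e.g. k (Alice) has no edge into A2. Fixed point.
m enters the attractor at level 2, so Alice can force the target in 2 moves from there.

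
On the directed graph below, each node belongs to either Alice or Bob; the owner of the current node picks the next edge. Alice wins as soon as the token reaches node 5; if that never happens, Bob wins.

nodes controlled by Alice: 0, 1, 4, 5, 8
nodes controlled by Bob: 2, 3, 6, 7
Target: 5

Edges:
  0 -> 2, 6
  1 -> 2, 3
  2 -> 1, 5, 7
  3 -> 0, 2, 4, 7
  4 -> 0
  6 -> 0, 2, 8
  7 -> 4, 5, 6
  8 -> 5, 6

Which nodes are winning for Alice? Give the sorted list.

A0 = {5}
A1: add {8} — 8 (Alice) has 8→5.
A2 = A1; e.g. 0 (Alice) has no edge into A1. Fixed point.
Alice's winning region = {5, 8}.

5, 8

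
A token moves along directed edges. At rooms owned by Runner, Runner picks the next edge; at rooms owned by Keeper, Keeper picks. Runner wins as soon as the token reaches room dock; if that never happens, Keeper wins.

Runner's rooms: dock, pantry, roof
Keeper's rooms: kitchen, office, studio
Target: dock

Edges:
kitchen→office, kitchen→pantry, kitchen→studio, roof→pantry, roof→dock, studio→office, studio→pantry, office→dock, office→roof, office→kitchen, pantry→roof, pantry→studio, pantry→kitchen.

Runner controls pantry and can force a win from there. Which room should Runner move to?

A0 = {dock}
A1: add {roof} — roof (Runner) has roof→dock.
A2: add {pantry} — pantry (Runner) has pantry→roof.
A3 = A2; e.g. office (Keeper) can still go to kitchen. Fixed point.
From pantry, successor roof is in the attractor (rank 1); the other successors kitchen, studio are not.

roof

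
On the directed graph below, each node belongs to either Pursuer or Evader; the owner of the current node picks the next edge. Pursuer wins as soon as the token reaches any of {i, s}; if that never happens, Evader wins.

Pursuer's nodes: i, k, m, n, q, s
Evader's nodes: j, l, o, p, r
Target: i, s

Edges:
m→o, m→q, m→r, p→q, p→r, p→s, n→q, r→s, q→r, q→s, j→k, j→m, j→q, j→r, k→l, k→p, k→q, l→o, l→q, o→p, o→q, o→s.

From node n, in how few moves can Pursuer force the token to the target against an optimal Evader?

A0 = {i, s}
A1: add {q, r} — q (Pursuer) has q→s; r (Evader): all of {s} already in.
A2: add {k, m, n, p} — k (Pursuer) has k→q; m (Pursuer) has m→q; n (Pursuer) has n→q; p (Evader): all of {q, r, s} already in.
n enters the attractor at level 2, so Pursuer can force the target in 2 moves from there.

2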